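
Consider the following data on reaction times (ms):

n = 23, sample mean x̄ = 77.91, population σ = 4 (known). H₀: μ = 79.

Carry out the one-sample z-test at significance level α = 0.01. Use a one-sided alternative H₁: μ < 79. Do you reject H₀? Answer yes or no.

reject H₀: no

SE = σ/√n = 4/√23 = 0.8341
z = (x̄−μ₀)/SE = (77.91−79)/0.8341 = -1.3069
p-value (one-sided, H₁ less) = 0.09563
At α=0.01: p ≥ α → fail to reject H₀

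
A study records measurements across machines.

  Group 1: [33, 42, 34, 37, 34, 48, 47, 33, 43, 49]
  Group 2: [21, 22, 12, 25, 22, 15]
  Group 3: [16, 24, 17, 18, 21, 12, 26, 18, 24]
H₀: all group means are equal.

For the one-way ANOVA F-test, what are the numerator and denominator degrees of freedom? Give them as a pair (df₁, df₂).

degrees of freedom = [2, 22]

k = 3 groups, N = 25 total
df = (k−1, N−k) = (3−1, 25−3) = (2, 22)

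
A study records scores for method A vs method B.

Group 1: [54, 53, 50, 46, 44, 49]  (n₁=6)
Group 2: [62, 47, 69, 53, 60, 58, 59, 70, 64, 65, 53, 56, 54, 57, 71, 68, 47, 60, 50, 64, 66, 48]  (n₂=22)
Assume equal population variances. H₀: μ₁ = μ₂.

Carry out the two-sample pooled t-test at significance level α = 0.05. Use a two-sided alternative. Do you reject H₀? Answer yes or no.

reject H₀: yes

x̄₁=49.333, s₁=3.882, n₁=6
x̄₂=59.136, s₂=7.536, n₂=22
s_p² = [5·3.882² + 21·7.536²]/26 = 48.7663
SE = √(s_p²·(1/6+1/22)) = 3.2163
t = (49.333−59.136)/3.2163 = -3.0480
df = 26
p-value (two-sided) = 0.00524
At α=0.05: p < α → reject H₀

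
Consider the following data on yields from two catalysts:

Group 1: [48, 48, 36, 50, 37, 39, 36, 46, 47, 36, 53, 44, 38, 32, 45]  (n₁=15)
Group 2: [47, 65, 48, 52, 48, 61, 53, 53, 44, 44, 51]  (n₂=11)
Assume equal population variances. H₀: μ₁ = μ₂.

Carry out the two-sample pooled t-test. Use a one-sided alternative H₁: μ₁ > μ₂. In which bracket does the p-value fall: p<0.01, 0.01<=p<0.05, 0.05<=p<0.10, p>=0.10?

p-value bracket: p>=0.10

x̄₁=42.333, s₁=6.366, n₁=15
x̄₂=51.455, s₂=6.593, n₂=11
s_p² = [14·6.366² + 10·6.593²]/24 = 41.7525
SE = √(s_p²·(1/15+1/11)) = 2.5650
t = (42.333−51.455)/2.5650 = -3.5560
df = 24
p-value (one-sided, H₁ greater) = 0.99920
→ bracket: p>=0.10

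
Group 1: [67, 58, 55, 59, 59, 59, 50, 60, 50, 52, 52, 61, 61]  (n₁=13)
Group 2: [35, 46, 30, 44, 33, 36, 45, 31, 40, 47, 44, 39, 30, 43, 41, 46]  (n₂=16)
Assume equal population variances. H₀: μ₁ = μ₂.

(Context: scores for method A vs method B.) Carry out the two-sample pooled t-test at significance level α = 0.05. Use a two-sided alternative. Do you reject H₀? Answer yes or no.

x̄₁=57.154, s₁=5.047, n₁=13
x̄₂=39.375, s₂=6.076, n₂=16
s_p² = [12·5.047² + 15·6.076²]/27 = 31.8312
SE = √(s_p²·(1/13+1/16)) = 2.1067
t = (57.154−39.375)/2.1067 = 8.4394
df = 27
p-value (two-sided) = 0.00000
At α=0.05: p < α → reject H₀

reject H₀: yes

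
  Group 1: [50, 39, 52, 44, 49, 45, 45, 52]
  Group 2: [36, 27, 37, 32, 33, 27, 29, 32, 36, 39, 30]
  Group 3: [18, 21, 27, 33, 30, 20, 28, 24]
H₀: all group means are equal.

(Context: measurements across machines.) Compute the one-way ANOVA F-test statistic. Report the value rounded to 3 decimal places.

Group means [47.00, 32.55, 25.12], grand mean 34.630
SSB = Σnᵢ(x̄ᵢ−x̄)² = 1994.694; SSW = ΣΣ(x−x̄ᵢ)² = 503.602
MSB = 1994.694/2 = 997.3470; MSW = 503.602/24 = 20.9834
F = MSB/MSW = 47.5302
df = (2, 24)

test statistic = 47.530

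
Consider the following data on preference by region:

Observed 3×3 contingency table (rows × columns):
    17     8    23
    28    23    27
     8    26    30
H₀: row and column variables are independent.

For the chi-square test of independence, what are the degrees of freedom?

df = (r−1)(c−1) = (3−1)·(3−1) = 4

degrees of freedom = 4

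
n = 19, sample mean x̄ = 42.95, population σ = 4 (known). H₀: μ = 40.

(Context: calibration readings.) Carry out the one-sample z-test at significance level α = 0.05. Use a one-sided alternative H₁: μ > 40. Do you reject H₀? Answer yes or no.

reject H₀: yes

SE = σ/√n = 4/√19 = 0.9177
z = (x̄−μ₀)/SE = (42.95−40)/0.9177 = 3.2147
p-value (one-sided, H₁ greater) = 0.00065
At α=0.05: p < α → reject H₀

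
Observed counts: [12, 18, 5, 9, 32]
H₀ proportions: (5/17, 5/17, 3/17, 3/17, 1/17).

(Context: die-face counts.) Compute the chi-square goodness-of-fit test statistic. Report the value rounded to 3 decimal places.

n = 76; E_i = n·p_i = [22.35, 22.35, 13.41, 13.41, 4.47]
χ² = (12−22.35)²/22.35 + (18−22.35)²/22.35 + (5−13.41)²/13.41 + (9−13.41)²/13.41 + (32−4.47)²/4.47 = 181.8930
df = 4

test statistic = 181.893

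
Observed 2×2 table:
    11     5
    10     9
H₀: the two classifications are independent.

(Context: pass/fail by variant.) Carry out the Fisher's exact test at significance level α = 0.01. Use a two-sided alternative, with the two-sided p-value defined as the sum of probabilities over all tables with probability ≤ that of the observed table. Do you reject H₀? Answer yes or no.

Margins: r₁=16, r₂=19, c₁=21, c₂=14, n=35
p_obs = C(16,11)·C(19,10)/C(35,21); sum pmf over tables with pmf ≤ p_obs
p-value (two-sided) = 0.49064
At α=0.01: p ≥ α → fail to reject H₀

reject H₀: no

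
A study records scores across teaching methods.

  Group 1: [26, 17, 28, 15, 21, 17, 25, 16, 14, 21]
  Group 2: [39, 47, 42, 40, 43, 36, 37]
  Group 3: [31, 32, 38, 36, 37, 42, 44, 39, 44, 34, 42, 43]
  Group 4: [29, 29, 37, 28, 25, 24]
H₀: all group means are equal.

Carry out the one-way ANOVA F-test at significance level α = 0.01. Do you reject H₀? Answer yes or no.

Group means [20.00, 40.57, 38.50, 28.67], grand mean 31.943
SSB = Σnᵢ(x̄ᵢ−x̄)² = 2527.838; SSW = ΣΣ(x−x̄ᵢ)² = 646.048
MSB = 2527.838/3 = 842.6127; MSW = 646.048/31 = 20.8402
F = MSB/MSW = 40.4320
df = (3, 31)
p-value (upper-tail) = 0.00000
At α=0.01: p < α → reject H₀

reject H₀: yes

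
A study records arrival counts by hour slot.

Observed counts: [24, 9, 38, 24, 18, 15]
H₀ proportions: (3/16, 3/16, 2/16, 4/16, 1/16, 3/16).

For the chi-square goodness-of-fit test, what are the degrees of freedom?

degrees of freedom = 5

df = k − 1 = 6 − 1 = 5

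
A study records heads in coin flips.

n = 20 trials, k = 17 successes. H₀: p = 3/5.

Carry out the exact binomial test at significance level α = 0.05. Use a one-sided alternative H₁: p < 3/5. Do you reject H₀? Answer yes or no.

Exact binomial: n=20, k=17, p₀=3/5=0.6000
P(X≤17) from Σ C(n,i)·p₀^i·(1−p₀)^(n−i)
p-value (one-sided, H₁ less) = 0.99639
At α=0.05: p ≥ α → fail to reject H₀

reject H₀: no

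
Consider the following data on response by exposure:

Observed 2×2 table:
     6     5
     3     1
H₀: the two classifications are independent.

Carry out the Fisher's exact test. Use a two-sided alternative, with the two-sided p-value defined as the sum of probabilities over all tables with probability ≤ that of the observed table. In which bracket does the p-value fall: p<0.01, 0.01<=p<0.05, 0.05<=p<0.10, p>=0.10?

Margins: r₁=11, r₂=4, c₁=9, c₂=6, n=15
p_obs = C(11,6)·C(4,3)/C(15,9); sum pmf over tables with pmf ≤ p_obs
p-value (two-sided) = 0.60440
→ bracket: p>=0.10

p-value bracket: p>=0.10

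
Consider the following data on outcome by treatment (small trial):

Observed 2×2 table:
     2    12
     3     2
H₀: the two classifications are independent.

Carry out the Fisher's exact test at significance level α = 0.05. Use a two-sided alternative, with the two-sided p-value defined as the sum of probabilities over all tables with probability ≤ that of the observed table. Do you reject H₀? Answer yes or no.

reject H₀: no

Margins: r₁=14, r₂=5, c₁=5, c₂=14, n=19
p_obs = C(14,2)·C(5,3)/C(19,5); sum pmf over tables with pmf ≤ p_obs
p-value (two-sided) = 0.08437
At α=0.05: p ≥ α → fail to reject H₀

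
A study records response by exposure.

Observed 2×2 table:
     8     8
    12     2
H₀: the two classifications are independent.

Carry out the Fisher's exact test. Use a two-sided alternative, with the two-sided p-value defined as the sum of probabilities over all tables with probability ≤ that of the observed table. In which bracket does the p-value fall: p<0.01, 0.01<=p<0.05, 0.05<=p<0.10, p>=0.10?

Margins: r₁=16, r₂=14, c₁=20, c₂=10, n=30
p_obs = C(16,8)·C(14,12)/C(30,20); sum pmf over tables with pmf ≤ p_obs
p-value (two-sided) = 0.05767
→ bracket: 0.05<=p<0.10

p-value bracket: 0.05<=p<0.10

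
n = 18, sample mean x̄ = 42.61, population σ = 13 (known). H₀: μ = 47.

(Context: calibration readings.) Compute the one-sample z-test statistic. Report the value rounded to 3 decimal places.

test statistic = -1.433

SE = σ/√n = 13/√18 = 3.0641
z = (x̄−μ₀)/SE = (42.61−47)/3.0641 = -1.4327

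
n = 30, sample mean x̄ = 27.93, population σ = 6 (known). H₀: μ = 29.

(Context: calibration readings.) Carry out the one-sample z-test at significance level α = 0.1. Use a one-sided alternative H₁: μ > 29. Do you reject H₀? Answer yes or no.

SE = σ/√n = 6/√30 = 1.0954
z = (x̄−μ₀)/SE = (27.93−29)/1.0954 = -0.9768
p-value (one-sided, H₁ greater) = 0.83566
At α=0.1: p ≥ α → fail to reject H₀

reject H₀: no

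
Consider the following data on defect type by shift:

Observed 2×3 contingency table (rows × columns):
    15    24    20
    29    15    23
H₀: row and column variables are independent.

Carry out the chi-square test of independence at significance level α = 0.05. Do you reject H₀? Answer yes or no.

reject H₀: yes

Row totals [59, 67], col totals [44, 39, 43], n=126
χ² = (15−20.60)²/20.60 + (24−18.26)²/18.26 + (20−20.13)²/20.13 + (29−23.40)²/23.40 + (15−20.74)²/20.74 + (23−22.87)²/22.87 = 6.2581
df = 2
p-value (upper-tail) = 0.04376
At α=0.05: p < α → reject H₀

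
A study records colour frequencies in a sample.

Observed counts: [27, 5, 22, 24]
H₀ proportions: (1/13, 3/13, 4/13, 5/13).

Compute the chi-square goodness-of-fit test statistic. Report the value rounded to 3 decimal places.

test statistic = 84.256

n = 78; E_i = n·p_i = [6.00, 18.00, 24.00, 30.00]
χ² = (27−6.00)²/6.00 + (5−18.00)²/18.00 + (22−24.00)²/24.00 + (24−30.00)²/30.00 = 84.2556
df = 3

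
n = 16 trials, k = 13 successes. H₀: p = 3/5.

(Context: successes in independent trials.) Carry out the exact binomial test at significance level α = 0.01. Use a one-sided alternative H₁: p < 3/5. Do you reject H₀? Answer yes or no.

Exact binomial: n=16, k=13, p₀=3/5=0.6000
P(X≤13) from Σ C(n,i)·p₀^i·(1−p₀)^(n−i)
p-value (one-sided, H₁ less) = 0.98166
At α=0.01: p ≥ α → fail to reject H₀

reject H₀: no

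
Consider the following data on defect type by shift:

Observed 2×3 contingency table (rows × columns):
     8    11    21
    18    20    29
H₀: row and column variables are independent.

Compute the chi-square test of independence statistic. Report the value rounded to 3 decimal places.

test statistic = 0.989

Row totals [40, 67], col totals [26, 31, 50], n=107
χ² = (8−9.72)²/9.72 + (11−11.59)²/11.59 + (21−18.69)²/18.69 + (18−16.28)²/16.28 + (20−19.41)²/19.41 + (29−31.31)²/31.31 = 0.9889
df = 2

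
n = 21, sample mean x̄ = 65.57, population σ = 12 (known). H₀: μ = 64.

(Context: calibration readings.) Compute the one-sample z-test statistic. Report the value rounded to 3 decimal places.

test statistic = 0.600

SE = σ/√n = 12/√21 = 2.6186
z = (x̄−μ₀)/SE = (65.57−64)/2.6186 = 0.5996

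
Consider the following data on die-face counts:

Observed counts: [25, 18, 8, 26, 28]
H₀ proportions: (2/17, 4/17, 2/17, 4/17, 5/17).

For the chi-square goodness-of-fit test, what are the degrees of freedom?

df = k − 1 = 5 − 1 = 4

degrees of freedom = 4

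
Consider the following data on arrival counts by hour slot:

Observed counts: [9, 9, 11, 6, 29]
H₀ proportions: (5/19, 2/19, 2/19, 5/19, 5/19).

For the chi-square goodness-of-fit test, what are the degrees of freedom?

degrees of freedom = 4

df = k − 1 = 5 − 1 = 4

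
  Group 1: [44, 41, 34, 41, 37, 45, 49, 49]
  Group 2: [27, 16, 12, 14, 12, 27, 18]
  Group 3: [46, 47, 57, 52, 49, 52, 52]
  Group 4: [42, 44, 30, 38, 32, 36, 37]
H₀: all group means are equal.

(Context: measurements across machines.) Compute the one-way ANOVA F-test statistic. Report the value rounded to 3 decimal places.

Group means [42.50, 18.00, 50.71, 37.00], grand mean 37.241
SSB = Σnᵢ(x̄ᵢ−x̄)² = 4083.882; SSW = ΣΣ(x−x̄ᵢ)² = 687.429
MSB = 4083.882/3 = 1361.2939; MSW = 687.429/25 = 27.4971
F = MSB/MSW = 49.5067
df = (3, 25)

test statistic = 49.507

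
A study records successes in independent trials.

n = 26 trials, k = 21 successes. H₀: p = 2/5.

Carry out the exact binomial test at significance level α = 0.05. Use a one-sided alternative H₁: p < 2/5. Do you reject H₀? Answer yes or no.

reject H₀: no

Exact binomial: n=26, k=21, p₀=2/5=0.4000
P(X≤21) from Σ C(n,i)·p₀^i·(1−p₀)^(n−i)
p-value (one-sided, H₁ less) = 1.00000
At α=0.05: p ≥ α → fail to reject H₀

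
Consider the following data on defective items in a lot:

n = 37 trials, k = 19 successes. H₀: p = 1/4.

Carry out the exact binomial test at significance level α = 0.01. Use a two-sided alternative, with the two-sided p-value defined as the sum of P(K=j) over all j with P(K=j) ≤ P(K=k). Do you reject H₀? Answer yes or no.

Exact binomial: n=37, k=19, p₀=1/4=0.2500
P(X=j) = C(n,j)·p₀^j·(1−p₀)^(n−j); p = Σ P(X=j) over j with P(X=j) ≤ P(X=19)
p-value (two-sided) = 0.00083
At α=0.01: p < α → reject H₀

reject H₀: yes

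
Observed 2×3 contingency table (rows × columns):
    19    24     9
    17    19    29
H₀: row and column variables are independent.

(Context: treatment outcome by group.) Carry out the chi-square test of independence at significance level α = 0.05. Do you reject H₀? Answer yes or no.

reject H₀: yes

Row totals [52, 65], col totals [36, 43, 38], n=117
χ² = (19−16.00)²/16.00 + (24−19.11)²/19.11 + (9−16.89)²/16.89 + (17−20.00)²/20.00 + (19−23.89)²/23.89 + (29−21.11)²/21.11 = 9.8966
df = 2
p-value (upper-tail) = 0.00710
At α=0.05: p < α → reject H₀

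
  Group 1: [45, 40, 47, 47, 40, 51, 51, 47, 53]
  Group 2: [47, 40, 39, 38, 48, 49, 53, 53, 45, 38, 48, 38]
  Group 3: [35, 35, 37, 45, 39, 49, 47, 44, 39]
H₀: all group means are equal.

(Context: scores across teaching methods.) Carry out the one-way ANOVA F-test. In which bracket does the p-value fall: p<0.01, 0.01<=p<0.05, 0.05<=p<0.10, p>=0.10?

p-value bracket: 0.05<=p<0.10

Group means [46.78, 44.67, 41.11], grand mean 44.233
SSB = Σnᵢ(x̄ᵢ−x̄)² = 148.256; SSW = ΣΣ(x−x̄ᵢ)² = 763.111
MSB = 148.256/2 = 74.1278; MSW = 763.111/27 = 28.2634
F = MSB/MSW = 2.6228
df = (2, 27)
p-value (upper-tail) = 0.09101
→ bracket: 0.05<=p<0.10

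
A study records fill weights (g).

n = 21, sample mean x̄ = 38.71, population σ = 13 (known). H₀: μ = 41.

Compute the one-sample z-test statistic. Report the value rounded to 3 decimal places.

test statistic = -0.807

SE = σ/√n = 13/√21 = 2.8368
z = (x̄−μ₀)/SE = (38.71−41)/2.8368 = -0.8072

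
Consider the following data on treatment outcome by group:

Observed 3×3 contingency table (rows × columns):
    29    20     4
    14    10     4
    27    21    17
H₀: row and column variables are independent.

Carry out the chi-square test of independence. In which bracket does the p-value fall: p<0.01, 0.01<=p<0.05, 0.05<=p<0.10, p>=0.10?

Row totals [53, 28, 65], col totals [70, 51, 25], n=146
χ² = (29−25.41)²/25.41 + (20−18.51)²/18.51 + (4−9.08)²/9.08 + (14−13.42)²/13.42 + (10−9.78)²/9.78 + (4−4.79)²/4.79 + (27−31.16)²/31.16 + (21−22.71)²/22.71 + (17−11.13)²/11.13 = 7.4061
df = 4
p-value (upper-tail) = 0.11592
→ bracket: p>=0.10

p-value bracket: p>=0.10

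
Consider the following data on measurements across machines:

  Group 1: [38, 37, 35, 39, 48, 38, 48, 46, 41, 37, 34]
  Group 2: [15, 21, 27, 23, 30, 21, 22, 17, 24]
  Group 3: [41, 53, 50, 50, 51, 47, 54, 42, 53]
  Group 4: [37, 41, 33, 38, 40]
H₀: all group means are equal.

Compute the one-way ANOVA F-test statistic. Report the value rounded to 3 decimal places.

test statistic = 52.471

Group means [40.09, 22.22, 49.00, 37.80], grand mean 37.382
SSB = Σnᵢ(x̄ᵢ−x̄)² = 3364.765; SSW = ΣΣ(x−x̄ᵢ)² = 641.265
MSB = 3364.765/3 = 1121.5883; MSW = 641.265/30 = 21.3755
F = MSB/MSW = 52.4708
df = (3, 30)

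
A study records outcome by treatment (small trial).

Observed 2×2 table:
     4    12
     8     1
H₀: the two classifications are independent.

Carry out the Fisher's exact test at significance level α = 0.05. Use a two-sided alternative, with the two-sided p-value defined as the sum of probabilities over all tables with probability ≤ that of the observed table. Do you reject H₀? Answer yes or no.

reject H₀: yes

Margins: r₁=16, r₂=9, c₁=12, c₂=13, n=25
p_obs = C(16,4)·C(9,8)/C(25,12); sum pmf over tables with pmf ≤ p_obs
p-value (two-sided) = 0.00361
At α=0.05: p < α → reject H₀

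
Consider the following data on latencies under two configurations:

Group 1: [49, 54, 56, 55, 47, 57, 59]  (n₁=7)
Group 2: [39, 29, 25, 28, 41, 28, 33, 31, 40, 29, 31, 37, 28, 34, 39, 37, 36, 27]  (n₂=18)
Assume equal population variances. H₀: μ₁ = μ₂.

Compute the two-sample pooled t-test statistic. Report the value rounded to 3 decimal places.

x̄₁=53.857, s₁=4.337, n₁=7
x̄₂=32.889, s₂=5.098, n₂=18
s_p² = [6·4.337² + 17·5.098²]/23 = 24.1146
SE = √(s_p²·(1/7+1/18)) = 2.1874
t = (53.857−32.889)/2.1874 = 9.5860
df = 23

test statistic = 9.586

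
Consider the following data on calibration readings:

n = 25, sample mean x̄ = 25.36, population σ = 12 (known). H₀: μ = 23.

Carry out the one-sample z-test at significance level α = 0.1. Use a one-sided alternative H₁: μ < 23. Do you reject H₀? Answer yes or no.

reject H₀: no

SE = σ/√n = 12/√25 = 2.4000
z = (x̄−μ₀)/SE = (25.36−23)/2.4000 = 0.9833
p-value (one-sided, H₁ less) = 0.83728
At α=0.1: p ≥ α → fail to reject H₀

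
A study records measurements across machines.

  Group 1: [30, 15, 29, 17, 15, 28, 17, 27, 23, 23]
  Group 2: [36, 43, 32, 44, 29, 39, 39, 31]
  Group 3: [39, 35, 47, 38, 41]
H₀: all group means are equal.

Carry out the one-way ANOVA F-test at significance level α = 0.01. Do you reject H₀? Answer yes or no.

Group means [22.40, 36.62, 40.00], grand mean 31.174
SSB = Σnᵢ(x̄ᵢ−x̄)² = 1397.029; SSW = ΣΣ(x−x̄ᵢ)² = 620.275
MSB = 1397.029/2 = 698.5147; MSW = 620.275/20 = 31.0137
F = MSB/MSW = 22.5227
df = (2, 20)
p-value (upper-tail) = 0.00001
At α=0.01: p < α → reject H₀

reject H₀: yes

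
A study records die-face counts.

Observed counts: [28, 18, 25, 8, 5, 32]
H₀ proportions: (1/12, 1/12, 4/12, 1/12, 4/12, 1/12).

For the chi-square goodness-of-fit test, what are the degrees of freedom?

degrees of freedom = 5

df = k − 1 = 6 − 1 = 5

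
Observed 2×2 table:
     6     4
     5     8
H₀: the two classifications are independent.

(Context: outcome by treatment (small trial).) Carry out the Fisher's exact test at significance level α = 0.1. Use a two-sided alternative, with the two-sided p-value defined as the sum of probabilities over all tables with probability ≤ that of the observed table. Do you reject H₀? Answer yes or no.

Margins: r₁=10, r₂=13, c₁=11, c₂=12, n=23
p_obs = C(10,6)·C(13,5)/C(23,11); sum pmf over tables with pmf ≤ p_obs
p-value (two-sided) = 0.41365
At α=0.1: p ≥ α → fail to reject H₀

reject H₀: no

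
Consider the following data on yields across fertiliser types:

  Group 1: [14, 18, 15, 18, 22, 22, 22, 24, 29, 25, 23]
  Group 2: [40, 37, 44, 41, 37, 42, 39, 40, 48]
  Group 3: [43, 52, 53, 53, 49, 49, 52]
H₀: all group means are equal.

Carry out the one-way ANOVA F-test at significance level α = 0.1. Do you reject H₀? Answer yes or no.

Group means [21.09, 40.89, 50.14], grand mean 35.222
SSB = Σnᵢ(x̄ᵢ−x̄)² = 4044.012; SSW = ΣΣ(x−x̄ᵢ)² = 372.655
MSB = 4044.012/2 = 2022.0058; MSW = 372.655/24 = 15.5273
F = MSB/MSW = 130.2227
df = (2, 24)
p-value (upper-tail) = 0.00000
At α=0.1: p < α → reject H₀

reject H₀: yes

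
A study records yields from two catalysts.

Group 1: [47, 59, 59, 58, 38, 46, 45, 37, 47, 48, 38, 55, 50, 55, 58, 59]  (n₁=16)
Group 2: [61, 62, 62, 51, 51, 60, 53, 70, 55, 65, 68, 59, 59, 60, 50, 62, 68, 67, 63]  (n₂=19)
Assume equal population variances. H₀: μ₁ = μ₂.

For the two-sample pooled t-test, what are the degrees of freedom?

df = n₁ + n₂ − 2 = 16 + 19 − 2 = 33

degrees of freedom = 33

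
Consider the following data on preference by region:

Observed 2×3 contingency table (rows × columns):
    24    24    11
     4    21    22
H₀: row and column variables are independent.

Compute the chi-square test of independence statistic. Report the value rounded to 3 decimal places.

test statistic = 17.012

Row totals [59, 47], col totals [28, 45, 33], n=106
χ² = (24−15.58)²/15.58 + (24−25.05)²/25.05 + (11−18.37)²/18.37 + (4−12.42)²/12.42 + (21−19.95)²/19.95 + (22−14.63)²/14.63 = 17.0119
df = 2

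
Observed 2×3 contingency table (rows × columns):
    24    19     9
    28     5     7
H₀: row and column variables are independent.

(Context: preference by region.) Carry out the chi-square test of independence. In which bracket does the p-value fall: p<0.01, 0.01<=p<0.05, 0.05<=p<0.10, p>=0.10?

p-value bracket: 0.01<=p<0.05

Row totals [52, 40], col totals [52, 24, 16], n=92
χ² = (24−29.39)²/29.39 + (19−13.57)²/13.57 + (9−9.04)²/9.04 + (28−22.61)²/22.61 + (5−10.43)²/10.43 + (7−6.96)²/6.96 = 7.2830
df = 2
p-value (upper-tail) = 0.02621
→ bracket: 0.01<=p<0.05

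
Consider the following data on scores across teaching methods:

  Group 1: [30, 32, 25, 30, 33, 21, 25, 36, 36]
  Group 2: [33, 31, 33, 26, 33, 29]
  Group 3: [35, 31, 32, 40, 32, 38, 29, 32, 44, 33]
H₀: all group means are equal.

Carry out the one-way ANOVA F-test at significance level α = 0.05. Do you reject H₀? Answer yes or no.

reject H₀: no

Group means [29.78, 30.83, 34.60], grand mean 31.960
SSB = Σnᵢ(x̄ᵢ−x̄)² = 120.171; SSW = ΣΣ(x−x̄ᵢ)² = 452.789
MSB = 120.171/2 = 60.0856; MSW = 452.789/22 = 20.5813
F = MSB/MSW = 2.9194
df = (2, 22)
p-value (upper-tail) = 0.07507
At α=0.05: p ≥ α → fail to reject H₀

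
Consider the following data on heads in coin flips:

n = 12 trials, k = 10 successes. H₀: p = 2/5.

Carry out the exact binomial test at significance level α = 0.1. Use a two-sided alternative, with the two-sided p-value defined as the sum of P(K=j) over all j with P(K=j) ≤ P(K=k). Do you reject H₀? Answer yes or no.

Exact binomial: n=12, k=10, p₀=2/5=0.4000
P(X=j) = C(n,j)·p₀^j·(1−p₀)^(n−j); p = Σ P(X=j) over j with P(X=j) ≤ P(X=10)
p-value (two-sided) = 0.00499
At α=0.1: p < α → reject H₀

reject H₀: yes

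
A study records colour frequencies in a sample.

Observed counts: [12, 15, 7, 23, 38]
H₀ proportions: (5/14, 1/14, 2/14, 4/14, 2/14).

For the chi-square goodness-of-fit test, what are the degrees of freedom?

df = k − 1 = 5 − 1 = 4

degrees of freedom = 4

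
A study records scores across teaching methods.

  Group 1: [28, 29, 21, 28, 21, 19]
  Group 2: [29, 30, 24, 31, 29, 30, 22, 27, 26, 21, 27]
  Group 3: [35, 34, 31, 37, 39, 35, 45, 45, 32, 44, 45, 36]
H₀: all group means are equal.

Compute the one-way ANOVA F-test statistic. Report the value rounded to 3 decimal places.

test statistic = 26.681

Group means [24.33, 26.91, 38.17], grand mean 31.034
SSB = Σnᵢ(x̄ᵢ−x̄)² = 1067.056; SSW = ΣΣ(x−x̄ᵢ)² = 519.909
MSB = 1067.056/2 = 533.5282; MSW = 519.909/26 = 19.9965
F = MSB/MSW = 26.6811
df = (2, 26)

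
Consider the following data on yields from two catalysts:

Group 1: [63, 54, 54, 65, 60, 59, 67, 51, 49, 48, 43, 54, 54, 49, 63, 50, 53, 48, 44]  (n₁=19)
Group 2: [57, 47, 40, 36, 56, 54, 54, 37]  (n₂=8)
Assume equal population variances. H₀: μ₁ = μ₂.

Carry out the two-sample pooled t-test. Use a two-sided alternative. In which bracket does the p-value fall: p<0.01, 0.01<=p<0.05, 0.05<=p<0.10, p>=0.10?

x̄₁=54.105, s₁=6.999, n₁=19
x̄₂=47.625, s₂=8.831, n₂=8
s_p² = [18·6.999² + 7·8.831²]/25 = 57.1066
SE = √(s_p²·(1/19+1/8)) = 3.1850
t = (54.105−47.625)/3.1850 = 2.0346
df = 25
p-value (two-sided) = 0.05262
→ bracket: 0.05<=p<0.10

p-value bracket: 0.05<=p<0.10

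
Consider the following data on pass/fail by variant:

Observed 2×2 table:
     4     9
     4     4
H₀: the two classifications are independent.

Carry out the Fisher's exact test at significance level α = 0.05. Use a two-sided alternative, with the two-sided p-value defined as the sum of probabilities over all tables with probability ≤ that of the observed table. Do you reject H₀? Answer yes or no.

Margins: r₁=13, r₂=8, c₁=8, c₂=13, n=21
p_obs = C(13,4)·C(8,4)/C(21,8); sum pmf over tables with pmf ≤ p_obs
p-value (two-sided) = 0.64582
At α=0.05: p ≥ α → fail to reject H₀

reject H₀: no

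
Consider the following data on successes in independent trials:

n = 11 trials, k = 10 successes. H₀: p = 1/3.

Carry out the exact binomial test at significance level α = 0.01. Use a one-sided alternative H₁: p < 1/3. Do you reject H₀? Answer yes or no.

reject H₀: no

Exact binomial: n=11, k=10, p₀=1/3=0.3333
P(X≤10) from Σ C(n,i)·p₀^i·(1−p₀)^(n−i)
p-value (one-sided, H₁ less) = 0.99999
At α=0.01: p ≥ α → fail to reject H₀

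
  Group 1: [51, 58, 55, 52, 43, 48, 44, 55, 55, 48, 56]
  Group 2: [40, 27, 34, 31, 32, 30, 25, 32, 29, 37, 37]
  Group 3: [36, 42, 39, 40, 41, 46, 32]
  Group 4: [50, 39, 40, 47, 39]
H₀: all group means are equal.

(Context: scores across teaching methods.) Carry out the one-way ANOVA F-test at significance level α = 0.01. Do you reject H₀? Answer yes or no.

reject H₀: yes

Group means [51.36, 32.18, 39.43, 43.00], grand mean 41.471
SSB = Σnᵢ(x̄ᵢ−x̄)² = 2066.574; SSW = ΣΣ(x−x̄ᵢ)² = 683.896
MSB = 2066.574/3 = 688.8582; MSW = 683.896/30 = 22.7965
F = MSB/MSW = 30.2177
df = (3, 30)
p-value (upper-tail) = 0.00000
At α=0.01: p < α → reject H₀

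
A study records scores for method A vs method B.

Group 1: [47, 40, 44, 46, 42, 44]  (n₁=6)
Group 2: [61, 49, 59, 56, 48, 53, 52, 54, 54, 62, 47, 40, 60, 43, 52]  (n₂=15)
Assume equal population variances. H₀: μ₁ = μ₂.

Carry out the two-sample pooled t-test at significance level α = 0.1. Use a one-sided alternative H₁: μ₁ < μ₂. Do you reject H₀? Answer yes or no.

reject H₀: yes

x̄₁=43.833, s₁=2.563, n₁=6
x̄₂=52.667, s₂=6.477, n₂=15
s_p² = [5·2.563² + 14·6.477²]/19 = 32.6404
SE = √(s_p²·(1/6+1/15)) = 2.7597
t = (43.833−52.667)/2.7597 = -3.2008
df = 19
p-value (one-sided, H₁ less) = 0.00235
At α=0.1: p < α → reject H₀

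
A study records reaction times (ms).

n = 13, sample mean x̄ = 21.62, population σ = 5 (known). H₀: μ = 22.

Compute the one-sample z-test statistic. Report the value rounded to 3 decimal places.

test statistic = -0.274

SE = σ/√n = 5/√13 = 1.3868
z = (x̄−μ₀)/SE = (21.62−22)/1.3868 = -0.2740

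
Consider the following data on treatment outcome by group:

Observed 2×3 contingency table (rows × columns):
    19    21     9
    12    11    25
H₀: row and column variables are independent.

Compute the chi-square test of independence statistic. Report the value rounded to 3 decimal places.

Row totals [49, 48], col totals [31, 32, 34], n=97
χ² = (19−15.66)²/15.66 + (21−16.16)²/16.16 + (9−17.18)²/17.18 + (12−15.34)²/15.34 + (11−15.84)²/15.84 + (25−16.82)²/16.82 = 12.2260
df = 2

test statistic = 12.226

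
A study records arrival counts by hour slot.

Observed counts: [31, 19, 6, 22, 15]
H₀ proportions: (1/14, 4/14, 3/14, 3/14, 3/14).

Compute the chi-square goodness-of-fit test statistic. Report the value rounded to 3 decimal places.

n = 93; E_i = n·p_i = [6.64, 26.57, 19.93, 19.93, 19.93]
χ² = (31−6.64)²/6.64 + (19−26.57)²/26.57 + (6−19.93)²/19.93 + (22−19.93)²/19.93 + (15−19.93)²/19.93 = 102.6362
df = 4

test statistic = 102.636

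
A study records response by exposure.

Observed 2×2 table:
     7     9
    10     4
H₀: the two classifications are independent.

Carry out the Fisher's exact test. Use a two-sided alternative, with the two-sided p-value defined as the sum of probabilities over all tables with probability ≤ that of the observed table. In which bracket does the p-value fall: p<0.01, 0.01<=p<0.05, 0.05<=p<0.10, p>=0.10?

p-value bracket: p>=0.10

Margins: r₁=16, r₂=14, c₁=17, c₂=13, n=30
p_obs = C(16,7)·C(14,10)/C(30,17); sum pmf over tables with pmf ≤ p_obs
p-value (two-sided) = 0.15898
→ bracket: p>=0.10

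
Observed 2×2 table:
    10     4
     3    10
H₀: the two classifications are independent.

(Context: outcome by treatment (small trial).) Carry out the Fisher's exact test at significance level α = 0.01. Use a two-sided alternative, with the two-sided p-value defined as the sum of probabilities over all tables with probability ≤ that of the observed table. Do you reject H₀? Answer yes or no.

Margins: r₁=14, r₂=13, c₁=13, c₂=14, n=27
p_obs = C(14,10)·C(13,3)/C(27,13); sum pmf over tables with pmf ≤ p_obs
p-value (two-sided) = 0.02130
At α=0.01: p ≥ α → fail to reject H₀

reject H₀: no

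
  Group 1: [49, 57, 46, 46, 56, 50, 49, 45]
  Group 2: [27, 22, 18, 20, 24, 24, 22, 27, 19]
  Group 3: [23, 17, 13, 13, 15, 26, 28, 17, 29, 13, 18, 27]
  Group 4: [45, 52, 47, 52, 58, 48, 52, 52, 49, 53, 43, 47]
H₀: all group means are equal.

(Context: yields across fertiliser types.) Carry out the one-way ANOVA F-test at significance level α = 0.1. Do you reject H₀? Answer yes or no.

Group means [49.75, 22.56, 19.92, 49.83], grand mean 35.073
SSB = Σnᵢ(x̄ᵢ−x̄)² = 8504.475; SSW = ΣΣ(x−x̄ᵢ)² = 846.306
MSB = 8504.475/3 = 2834.8250; MSW = 846.306/37 = 22.8731
F = MSB/MSW = 123.9369
df = (3, 37)
p-value (upper-tail) = 0.00000
At α=0.1: p < α → reject H₀

reject H₀: yes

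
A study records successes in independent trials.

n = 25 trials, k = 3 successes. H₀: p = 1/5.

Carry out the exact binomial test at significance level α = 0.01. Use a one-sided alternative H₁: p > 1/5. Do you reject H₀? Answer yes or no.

Exact binomial: n=25, k=3, p₀=1/5=0.2000
P(X≥3) from Σ C(n,i)·p₀^i·(1−p₀)^(n−i)
p-value (one-sided, H₁ greater) = 0.90177
At α=0.01: p ≥ α → fail to reject H₀

reject H₀: no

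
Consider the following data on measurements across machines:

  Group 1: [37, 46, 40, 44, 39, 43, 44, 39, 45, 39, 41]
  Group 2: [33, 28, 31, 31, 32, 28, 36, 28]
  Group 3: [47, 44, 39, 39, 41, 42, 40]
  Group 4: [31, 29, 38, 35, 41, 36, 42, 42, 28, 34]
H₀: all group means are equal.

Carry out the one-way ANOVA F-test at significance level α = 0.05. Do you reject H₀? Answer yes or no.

Group means [41.55, 30.88, 41.71, 35.60], grand mean 37.556
SSB = Σnᵢ(x̄ᵢ−x̄)² = 691.458; SSW = ΣΣ(x−x̄ᵢ)² = 439.431
MSB = 691.458/3 = 230.4860; MSW = 439.431/32 = 13.7322
F = MSB/MSW = 16.7843
df = (3, 32)
p-value (upper-tail) = 0.00000
At α=0.05: p < α → reject H₀

reject H₀: yes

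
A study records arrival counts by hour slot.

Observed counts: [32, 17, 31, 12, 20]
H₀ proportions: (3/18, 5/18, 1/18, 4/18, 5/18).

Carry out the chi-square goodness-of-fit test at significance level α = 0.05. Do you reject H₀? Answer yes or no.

reject H₀: yes

n = 112; E_i = n·p_i = [18.67, 31.11, 6.22, 24.89, 31.11]
χ² = (32−18.67)²/18.67 + (17−31.11)²/31.11 + (31−6.22)²/6.22 + (12−24.89)²/24.89 + (20−31.11)²/31.11 = 125.2357
df = 4
p-value (upper-tail) = 0.00000
At α=0.05: p < α → reject H₀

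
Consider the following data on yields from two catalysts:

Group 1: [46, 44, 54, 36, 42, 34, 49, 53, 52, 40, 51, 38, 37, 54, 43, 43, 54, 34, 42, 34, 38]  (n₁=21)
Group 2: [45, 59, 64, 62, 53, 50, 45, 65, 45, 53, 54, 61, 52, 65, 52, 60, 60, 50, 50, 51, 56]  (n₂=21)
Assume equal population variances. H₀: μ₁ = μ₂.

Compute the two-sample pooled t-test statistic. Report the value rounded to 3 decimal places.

test statistic = -5.263

x̄₁=43.714, s₁=7.184, n₁=21
x̄₂=54.857, s₂=6.521, n₂=21
s_p² = [20·7.184² + 20·6.521²]/40 = 47.0714
SE = √(s_p²·(1/21+1/21)) = 2.1173
t = (43.714−54.857)/2.1173 = -5.2627
df = 40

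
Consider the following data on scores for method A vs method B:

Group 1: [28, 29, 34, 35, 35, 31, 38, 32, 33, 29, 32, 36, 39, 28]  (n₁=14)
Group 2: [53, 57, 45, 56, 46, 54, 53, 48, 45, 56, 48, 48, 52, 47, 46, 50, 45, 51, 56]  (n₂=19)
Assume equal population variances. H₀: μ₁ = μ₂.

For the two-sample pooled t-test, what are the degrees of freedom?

df = n₁ + n₂ − 2 = 14 + 19 − 2 = 31

degrees of freedom = 31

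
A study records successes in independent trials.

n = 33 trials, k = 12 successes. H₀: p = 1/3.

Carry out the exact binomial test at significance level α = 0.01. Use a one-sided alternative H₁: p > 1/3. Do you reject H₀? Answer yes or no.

reject H₀: no

Exact binomial: n=33, k=12, p₀=1/3=0.3333
P(X≥12) from Σ C(n,i)·p₀^i·(1−p₀)^(n−i)
p-value (one-sided, H₁ greater) = 0.41909
At α=0.01: p ≥ α → fail to reject H₀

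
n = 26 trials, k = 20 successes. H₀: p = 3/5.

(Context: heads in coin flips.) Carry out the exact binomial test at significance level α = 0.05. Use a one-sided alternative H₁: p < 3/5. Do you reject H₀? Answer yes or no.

reject H₀: no

Exact binomial: n=26, k=20, p₀=3/5=0.6000
P(X≤20) from Σ C(n,i)·p₀^i·(1−p₀)^(n−i)
p-value (one-sided, H₁ less) = 0.97859
At α=0.05: p ≥ α → fail to reject H₀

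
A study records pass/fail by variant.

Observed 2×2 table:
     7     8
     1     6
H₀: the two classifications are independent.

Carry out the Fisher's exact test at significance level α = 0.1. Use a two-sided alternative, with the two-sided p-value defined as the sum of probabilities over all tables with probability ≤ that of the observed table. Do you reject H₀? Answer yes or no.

Margins: r₁=15, r₂=7, c₁=8, c₂=14, n=22
p_obs = C(15,7)·C(7,1)/C(22,8); sum pmf over tables with pmf ≤ p_obs
p-value (two-sided) = 0.19322
At α=0.1: p ≥ α → fail to reject H₀

reject H₀: no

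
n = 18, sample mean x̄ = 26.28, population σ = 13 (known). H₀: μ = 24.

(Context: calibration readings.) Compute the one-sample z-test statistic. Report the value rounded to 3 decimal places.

test statistic = 0.744

SE = σ/√n = 13/√18 = 3.0641
z = (x̄−μ₀)/SE = (26.28−24)/3.0641 = 0.7441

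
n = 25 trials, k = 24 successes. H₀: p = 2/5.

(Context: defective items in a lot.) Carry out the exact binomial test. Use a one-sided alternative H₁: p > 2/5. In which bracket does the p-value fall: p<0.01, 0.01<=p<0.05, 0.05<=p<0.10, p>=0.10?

p-value bracket: p<0.01

Exact binomial: n=25, k=24, p₀=2/5=0.4000
P(X≥24) from Σ C(n,i)·p₀^i·(1−p₀)^(n−i)
p-value (one-sided, H₁ greater) = 0.00000
→ bracket: p<0.01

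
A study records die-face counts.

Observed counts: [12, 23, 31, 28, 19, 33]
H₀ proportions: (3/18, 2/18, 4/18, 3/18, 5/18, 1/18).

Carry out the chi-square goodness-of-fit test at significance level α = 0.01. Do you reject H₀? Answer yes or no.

reject H₀: yes

n = 146; E_i = n·p_i = [24.33, 16.22, 32.44, 24.33, 40.56, 8.11]
χ² = (12−24.33)²/24.33 + (23−16.22)²/16.22 + (31−32.44)²/32.44 + (28−24.33)²/24.33 + (19−40.56)²/40.56 + (33−8.11)²/8.11 = 97.5281
df = 5
p-value (upper-tail) = 0.00000
At α=0.01: p < α → reject H₀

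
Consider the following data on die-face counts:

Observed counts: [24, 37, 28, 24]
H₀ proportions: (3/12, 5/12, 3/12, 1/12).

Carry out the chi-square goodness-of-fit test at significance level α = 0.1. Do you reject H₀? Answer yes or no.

n = 113; E_i = n·p_i = [28.25, 47.08, 28.25, 9.42]
χ² = (24−28.25)²/28.25 + (37−47.08)²/47.08 + (28−28.25)²/28.25 + (24−9.42)²/9.42 = 25.3858
df = 3
p-value (upper-tail) = 0.00001
At α=0.1: p < α → reject H₀

reject H₀: yes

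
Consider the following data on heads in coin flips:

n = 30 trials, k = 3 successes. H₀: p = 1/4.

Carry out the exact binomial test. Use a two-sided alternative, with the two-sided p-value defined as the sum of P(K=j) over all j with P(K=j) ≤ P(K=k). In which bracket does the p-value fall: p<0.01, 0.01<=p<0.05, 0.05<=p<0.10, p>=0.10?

Exact binomial: n=30, k=3, p₀=1/4=0.2500
P(X=j) = C(n,j)·p₀^j·(1−p₀)^(n−j); p = Σ P(X=j) over j with P(X=j) ≤ P(X=3)
p-value (two-sided) = 0.05904
→ bracket: 0.05<=p<0.10

p-value bracket: 0.05<=p<0.10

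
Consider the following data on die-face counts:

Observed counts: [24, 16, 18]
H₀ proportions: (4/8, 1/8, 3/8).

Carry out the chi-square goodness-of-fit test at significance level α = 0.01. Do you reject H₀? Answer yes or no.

n = 58; E_i = n·p_i = [29.00, 7.25, 21.75]
χ² = (24−29.00)²/29.00 + (16−7.25)²/7.25 + (18−21.75)²/21.75 = 12.0690
df = 2
p-value (upper-tail) = 0.00239
At α=0.01: p < α → reject H₀

reject H₀: yes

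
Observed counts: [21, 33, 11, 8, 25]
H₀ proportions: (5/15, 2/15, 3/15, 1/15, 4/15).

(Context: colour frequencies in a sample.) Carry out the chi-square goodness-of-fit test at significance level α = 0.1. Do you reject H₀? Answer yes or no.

reject H₀: yes

n = 98; E_i = n·p_i = [32.67, 13.07, 19.60, 6.53, 26.13]
χ² = (21−32.67)²/32.67 + (33−13.07)²/13.07 + (11−19.60)²/19.60 + (8−6.53)²/6.53 + (25−26.13)²/26.13 = 38.7270
df = 4
p-value (upper-tail) = 0.00000
At α=0.1: p < α → reject H₀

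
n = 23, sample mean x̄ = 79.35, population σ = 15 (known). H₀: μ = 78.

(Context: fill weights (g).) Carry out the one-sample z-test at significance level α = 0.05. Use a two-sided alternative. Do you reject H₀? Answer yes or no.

reject H₀: no

SE = σ/√n = 15/√23 = 3.1277
z = (x̄−μ₀)/SE = (79.35−78)/3.1277 = 0.4316
p-value (two-sided) = 0.66601
At α=0.05: p ≥ α → fail to reject H₀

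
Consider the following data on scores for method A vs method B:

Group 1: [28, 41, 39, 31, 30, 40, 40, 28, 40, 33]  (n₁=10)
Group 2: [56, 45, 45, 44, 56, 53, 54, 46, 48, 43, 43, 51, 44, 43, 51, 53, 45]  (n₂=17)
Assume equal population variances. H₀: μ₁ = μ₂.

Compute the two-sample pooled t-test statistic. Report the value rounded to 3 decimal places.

test statistic = -6.569

x̄₁=35.000, s₁=5.477, n₁=10
x̄₂=48.235, s₂=4.803, n₂=17
s_p² = [9·5.477² + 16·4.803²]/25 = 25.5624
SE = √(s_p²·(1/10+1/17)) = 2.0149
t = (35.000−48.235)/2.0149 = -6.5686
df = 25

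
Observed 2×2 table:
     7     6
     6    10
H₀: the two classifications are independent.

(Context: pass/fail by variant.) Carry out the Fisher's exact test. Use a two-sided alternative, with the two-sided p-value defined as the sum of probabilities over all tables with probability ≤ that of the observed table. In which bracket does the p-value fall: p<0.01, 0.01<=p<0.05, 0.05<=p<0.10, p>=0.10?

p-value bracket: p>=0.10

Margins: r₁=13, r₂=16, c₁=13, c₂=16, n=29
p_obs = C(13,7)·C(16,6)/C(29,13); sum pmf over tables with pmf ≤ p_obs
p-value (two-sided) = 0.46666
→ bracket: p>=0.10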